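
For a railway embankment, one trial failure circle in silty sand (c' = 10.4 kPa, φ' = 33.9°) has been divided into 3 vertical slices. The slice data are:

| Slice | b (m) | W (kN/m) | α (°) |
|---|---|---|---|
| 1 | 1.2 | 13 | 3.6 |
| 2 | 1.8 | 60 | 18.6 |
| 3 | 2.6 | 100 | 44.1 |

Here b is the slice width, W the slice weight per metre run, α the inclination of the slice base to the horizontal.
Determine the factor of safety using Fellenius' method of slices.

Ordinary method of slices: FS = Σ[c'·Δl_i + (W_i cosα_i)·tanφ'] / Σ W_i sinα_i, with Δl_i = b_i / cosα_i.
Slice 1: Δl = 1.2/cos3.6° = 1.202 m; N'_1 = 13·cos3.6° = 13.0; c'Δl = 12.50; W sinα = 0.8
Slice 2: Δl = 1.8/cos18.6° = 1.899 m; N'_2 = 60·cos18.6° = 56.9; c'Δl = 19.75; W sinα = 19.1
Slice 3: Δl = 2.6/cos44.1° = 3.621 m; N'_3 = 100·cos44.1° = 71.8; c'Δl = 37.65; W sinα = 69.6
Σc'Δl = 69.9 kN/m; ΣN' = 141.7 kN/m; ΣW sinα = 89.5 kN/m
Resisting = 69.9 + 141.7·tan33.9° = 69.9 + 95.2 = 165.1 kN/m
FS = 165.1 / 89.5 = 1.844

FS = 1.84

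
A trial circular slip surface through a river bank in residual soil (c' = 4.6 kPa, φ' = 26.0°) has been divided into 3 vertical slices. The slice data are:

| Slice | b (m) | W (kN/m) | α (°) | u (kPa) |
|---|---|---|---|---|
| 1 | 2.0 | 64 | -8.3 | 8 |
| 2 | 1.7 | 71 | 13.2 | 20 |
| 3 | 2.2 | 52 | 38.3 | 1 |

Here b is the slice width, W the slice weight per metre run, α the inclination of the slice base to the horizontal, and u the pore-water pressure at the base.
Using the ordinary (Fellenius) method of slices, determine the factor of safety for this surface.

FS = 2.26

Ordinary method of slices: FS = Σ[c'·Δl_i + (W_i cosα_i − u_i·Δl_i)·tanφ'] / Σ W_i sinα_i, with Δl_i = b_i / cosα_i.
Slice 1: Δl = 2.0/cos(-8.3°) = 2.021 m; N'_1 = 64·cos(-8.3°) − 8·2.021 = 47.2; c'Δl = 9.30; W sinα = -9.2
Slice 2: Δl = 1.7/cos13.2° = 1.746 m; N'_2 = 71·cos13.2° − 20·1.746 = 34.2; c'Δl = 8.03; W sinα = 16.2
Slice 3: Δl = 2.2/cos38.3° = 2.803 m; N'_3 = 52·cos38.3° − 1·2.803 = 38.0; c'Δl = 12.90; W sinα = 32.2
Σc'Δl = 30.2 kN/m; ΣN' = 119.4 kN/m; ΣW sinα = 39.2 kN/m
Resisting = 30.2 + 119.4·tan26.0° = 30.2 + 58.2 = 88.4 kN/m
FS = 88.4 / 39.2 = 2.256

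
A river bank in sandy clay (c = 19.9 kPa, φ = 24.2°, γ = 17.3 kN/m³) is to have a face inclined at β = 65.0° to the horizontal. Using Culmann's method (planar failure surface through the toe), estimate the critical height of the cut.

H_c = 15.65 m

Culmann's analysis gives the critical failure plane at α_cr = (β + φ)/2 = (65.0 + 24.2)/2 = 44.6°, and the critical height
H_c = (4c/γ) · sinβ cosφ / [1 − cos(β − φ)]
    = (4·19.9/17.3) · sin65.0°·cos24.2° / [1 − cos(40.8°)]
    = 4.601 · 0.9063·0.9121 / [1 − 0.7570]
    = 4.601 · 0.8267 / 0.2430
    = 15.65 m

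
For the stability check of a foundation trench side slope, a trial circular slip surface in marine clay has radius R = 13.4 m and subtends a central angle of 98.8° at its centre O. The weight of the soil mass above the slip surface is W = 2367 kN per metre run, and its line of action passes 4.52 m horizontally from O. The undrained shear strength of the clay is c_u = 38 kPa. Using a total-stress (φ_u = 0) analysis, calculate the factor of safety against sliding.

Taking moments about the centre O, the resisting moment is provided by the undrained shear strength acting along the arc:
Arc length L_a = R·θ = 13.4·(98.8°·π/180) = 13.4·1.7244 = 23.11 m
M_R = c_u·L_a·R = 38·23.11·13.4 = 11766.0 kN·m/m
M_D = W·d = 2367·4.52 = 10698.8 kN·m/m
FS = M_R / M_D = 11766.0 / 10698.8 = 1.100

FS = 1.10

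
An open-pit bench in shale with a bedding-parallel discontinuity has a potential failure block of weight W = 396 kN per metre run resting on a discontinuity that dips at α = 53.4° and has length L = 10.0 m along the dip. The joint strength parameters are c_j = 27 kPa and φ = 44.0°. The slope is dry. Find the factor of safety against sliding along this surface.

FS = 1.57

Resolving the block weight along and normal to the plane and applying the Mohr–Coulomb strength on the joint:
N' = W cosα = 396·cos53.4° = 236.1 kN/m
Driving force T = W sinα = 396·sin53.4° = 317.9 kN/m
Resisting force R = c_j·L + N'·tanφ = 27·10.0 + 236.1·tan44.0° = 270.0 + 228.0 = 498.0 kN/m
FS = R / T = 498.0 / 317.9 = 1.566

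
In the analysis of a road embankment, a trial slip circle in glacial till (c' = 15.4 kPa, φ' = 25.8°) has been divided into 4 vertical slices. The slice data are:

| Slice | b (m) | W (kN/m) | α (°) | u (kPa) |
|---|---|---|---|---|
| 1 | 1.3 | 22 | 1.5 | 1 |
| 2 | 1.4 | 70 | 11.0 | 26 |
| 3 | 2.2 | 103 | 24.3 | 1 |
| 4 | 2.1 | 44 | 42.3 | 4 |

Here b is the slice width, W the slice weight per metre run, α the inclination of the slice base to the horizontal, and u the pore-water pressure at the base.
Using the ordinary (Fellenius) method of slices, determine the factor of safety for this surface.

FS = 2.36

Ordinary method of slices: FS = Σ[c'·Δl_i + (W_i cosα_i − u_i·Δl_i)·tanφ'] / Σ W_i sinα_i, with Δl_i = b_i / cosα_i.
Slice 1: Δl = 1.3/cos1.5° = 1.300 m; N'_1 = 22·cos1.5° − 1·1.300 = 20.7; c'Δl = 20.03; W sinα = 0.6
Slice 2: Δl = 1.4/cos11.0° = 1.426 m; N'_2 = 70·cos11.0° − 26·1.426 = 31.6; c'Δl = 21.96; W sinα = 13.4
Slice 3: Δl = 2.2/cos24.3° = 2.414 m; N'_3 = 103·cos24.3° − 1·2.414 = 91.5; c'Δl = 37.17; W sinα = 42.4
Slice 4: Δl = 2.1/cos42.3° = 2.839 m; N'_4 = 44·cos42.3° − 4·2.839 = 21.2; c'Δl = 43.72; W sinα = 29.6
Σc'Δl = 122.9 kN/m; ΣN' = 165.0 kN/m; ΣW sinα = 85.9 kN/m
Resisting = 122.9 + 165.0·tan25.8° = 122.9 + 79.8 = 202.6 kN/m
FS = 202.6 / 85.9 = 2.358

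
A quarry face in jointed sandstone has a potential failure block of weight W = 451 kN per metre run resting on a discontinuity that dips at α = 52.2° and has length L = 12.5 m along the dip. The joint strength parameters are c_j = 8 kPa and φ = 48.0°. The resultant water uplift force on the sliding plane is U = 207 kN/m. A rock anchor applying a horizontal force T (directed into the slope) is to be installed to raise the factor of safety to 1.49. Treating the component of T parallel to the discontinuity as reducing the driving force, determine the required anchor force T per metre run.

T = 198 kN/m

Resolving forces along and normal to the sliding plane, with the horizontal anchor force T adding T·sinα to the effective normal force and T·cosα acting up the plane against the driving force:
FS = [c_jL + (W cosα − U + T sinα) tanφ] / [W sinα − T cosα]
Without the anchor: N' = 69.4 kN/m, driving T_d = 356.4 kN/m, resisting R = 8·12.5 + 69.4·tan48.0° = 177.1 kN/m, FS = 0.50.
Setting FS = 1.49 and solving for T:
1.49·(356.4 − T cos52.2°) = 177.1 + T sin52.2°·tan48.0°
T·(sin52.2°·tan48.0° + 1.49·cos52.2°) = 1.49·356.4 − 177.1
T·(0.7902·1.1106 + 1.49·0.6129) = 531.0 − 177.1 = 353.9
T·1.7908 = 353.9
T = 197.6 kN/m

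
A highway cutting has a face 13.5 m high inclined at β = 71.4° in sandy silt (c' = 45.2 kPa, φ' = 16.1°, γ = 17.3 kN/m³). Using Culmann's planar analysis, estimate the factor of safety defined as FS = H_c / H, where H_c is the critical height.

FS = 1.64

H_c = (4c'/γ) · sinβ cosφ' / [1 − cos(β − φ')]
    = (4·45.2/17.3) · sin71.4°·cos16.1° / [1 − cos55.3°]
    = 10.451 · 0.9106 / 0.4307 = 22.09 m
FS = H_c / H = 22.09 / 13.5 = 1.637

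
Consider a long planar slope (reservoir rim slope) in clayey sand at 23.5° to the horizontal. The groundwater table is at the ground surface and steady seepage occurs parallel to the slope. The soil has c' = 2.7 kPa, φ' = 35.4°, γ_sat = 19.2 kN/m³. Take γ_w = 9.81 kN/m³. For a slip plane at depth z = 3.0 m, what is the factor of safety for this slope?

FS = 0.93

With seepage parallel to the slope and the water table at the surface, the effective normal stress on the slip plane uses the buoyant unit weight γ' = γ_sat − γ_w while the driving shear stress uses γ_sat:
FS = [c' + γ' z cos²β tanφ'] / [γ_sat z sinβ cosβ]
γ' = 19.2 − 9.81 = 9.39 kN/m³
Numerator = 2.7 + 9.39·3.0·cos²23.5°·tan35.4° = 2.7 + 9.39·3.0·0.8410·0.7107 = 19.536 kPa
Denominator = 19.2·3.0·sin23.5°·cos23.5° = 19.2·3.0·0.3987·0.9171 = 21.063 kPa
FS = 19.536 / 21.063 = 0.928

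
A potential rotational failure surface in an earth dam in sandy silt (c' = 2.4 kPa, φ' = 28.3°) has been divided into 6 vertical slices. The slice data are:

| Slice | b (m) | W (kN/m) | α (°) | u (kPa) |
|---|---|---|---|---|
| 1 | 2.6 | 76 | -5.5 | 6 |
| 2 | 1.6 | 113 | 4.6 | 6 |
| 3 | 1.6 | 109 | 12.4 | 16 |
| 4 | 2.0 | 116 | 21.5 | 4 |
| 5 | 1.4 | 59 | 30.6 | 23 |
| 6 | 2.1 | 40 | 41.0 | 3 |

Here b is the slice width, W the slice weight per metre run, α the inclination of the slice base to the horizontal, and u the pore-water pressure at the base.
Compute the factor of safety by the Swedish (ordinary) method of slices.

Ordinary method of slices: FS = Σ[c'·Δl_i + (W_i cosα_i − u_i·Δl_i)·tanφ'] / Σ W_i sinα_i, with Δl_i = b_i / cosα_i.
Slice 1: Δl = 2.6/cos(-5.5°) = 2.612 m; N'_1 = 76·cos(-5.5°) − 6·2.612 = 60.0; c'Δl = 6.27; W sinα = -7.3
Slice 2: Δl = 1.6/cos4.6° = 1.605 m; N'_2 = 113·cos4.6° − 6·1.605 = 103.0; c'Δl = 3.85; W sinα = 9.1
Slice 3: Δl = 1.6/cos12.4° = 1.638 m; N'_3 = 109·cos12.4° − 16·1.638 = 80.2; c'Δl = 3.93; W sinα = 23.4
Slice 4: Δl = 2.0/cos21.5° = 2.150 m; N'_4 = 116·cos21.5° − 4·2.150 = 99.3; c'Δl = 5.16; W sinα = 42.5
Slice 5: Δl = 1.4/cos30.6° = 1.627 m; N'_5 = 59·cos30.6° − 23·1.627 = 13.4; c'Δl = 3.90; W sinα = 30.0
Slice 6: Δl = 2.1/cos41.0° = 2.783 m; N'_6 = 40·cos41.0° − 3·2.783 = 21.8; c'Δl = 6.68; W sinα = 26.2
Σc'Δl = 29.8 kN/m; ΣN' = 377.8 kN/m; ΣW sinα = 124.0 kN/m
Resisting = 29.8 + 377.8·tan28.3° = 29.8 + 203.4 = 233.2 kN/m
FS = 233.2 / 124.0 = 1.881

FS = 1.88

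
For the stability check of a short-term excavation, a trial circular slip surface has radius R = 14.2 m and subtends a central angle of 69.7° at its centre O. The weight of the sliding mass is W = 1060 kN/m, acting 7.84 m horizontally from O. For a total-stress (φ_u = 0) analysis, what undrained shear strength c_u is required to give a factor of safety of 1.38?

FS = c_u·L_a·R / (W·d), so c_u = FS·W·d / (L_a·R).
Arc length L_a = R·θ = 14.2·(69.7°·π/180) = 14.2·1.2165 = 17.27 m
c_u = 1.38·1060·7.84 / (17.27·14.2) = 11468.4 / 245.29 = 46.75 kPa

c_u = 46.8 kPa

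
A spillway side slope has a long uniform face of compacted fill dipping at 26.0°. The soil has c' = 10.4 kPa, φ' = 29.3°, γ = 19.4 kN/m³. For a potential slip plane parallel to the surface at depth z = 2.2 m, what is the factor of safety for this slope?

For an infinite slope with a slip plane parallel to the surface (no pore pressure): FS = [c' + γz cos²β tanφ'] / [γz sinβ cosβ].
γz = 19.4·2.2 = 42.68 kN/m²
Numerator = 10.4 + 42.68·cos²26.0°·tan29.3° = 10.4 + 42.68·0.8078·0.5612 = 29.748 kPa
Denominator = 42.68·sin26.0°·cos26.0° = 42.68·0.4384·0.8988 = 16.816 kPa
FS = 29.748 / 16.816 = 1.769

FS = 1.77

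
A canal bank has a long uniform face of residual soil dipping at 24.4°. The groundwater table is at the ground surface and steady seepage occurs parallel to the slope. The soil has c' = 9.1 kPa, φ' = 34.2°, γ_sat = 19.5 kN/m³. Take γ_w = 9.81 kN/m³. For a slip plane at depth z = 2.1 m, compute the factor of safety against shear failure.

With seepage parallel to the slope and the water table at the surface, the effective normal stress on the slip plane uses the buoyant unit weight γ' = γ_sat − γ_w while the driving shear stress uses γ_sat:
FS = [c' + γ' z cos²β tanφ'] / [γ_sat z sinβ cosβ]
γ' = 19.5 − 9.81 = 9.69 kN/m³
Numerator = 9.1 + 9.69·2.1·cos²24.4°·tan34.2° = 9.1 + 9.69·2.1·0.8293·0.6796 = 20.569 kPa
Denominator = 19.5·2.1·sin24.4°·cos24.4° = 19.5·2.1·0.4131·0.9107 = 15.406 kPa
FS = 20.569 / 15.406 = 1.335

FS = 1.34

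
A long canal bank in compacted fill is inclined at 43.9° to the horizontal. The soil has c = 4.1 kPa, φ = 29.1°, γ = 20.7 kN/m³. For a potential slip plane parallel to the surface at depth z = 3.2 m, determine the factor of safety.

For an infinite slope with a slip plane parallel to the surface (no pore pressure): FS = [c + γz cos²β tanφ] / [γz sinβ cosβ].
γz = 20.7·3.2 = 66.24 kN/m²
Numerator = 4.1 + 66.24·cos²43.9°·tan29.1° = 4.1 + 66.24·0.5192·0.5566 = 23.242 kPa
Denominator = 66.24·sin43.9°·cos43.9° = 66.24·0.6934·0.7206 = 33.096 kPa
FS = 23.242 / 33.096 = 0.702

FS = 0.70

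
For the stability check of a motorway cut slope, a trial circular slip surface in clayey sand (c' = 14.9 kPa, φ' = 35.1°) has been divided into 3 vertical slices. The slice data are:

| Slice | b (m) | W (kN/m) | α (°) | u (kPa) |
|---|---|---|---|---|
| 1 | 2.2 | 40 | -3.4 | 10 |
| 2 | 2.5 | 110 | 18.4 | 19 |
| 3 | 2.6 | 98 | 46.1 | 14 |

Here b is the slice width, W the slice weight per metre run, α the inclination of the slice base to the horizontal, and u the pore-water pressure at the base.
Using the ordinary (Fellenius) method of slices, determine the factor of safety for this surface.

FS = 1.84

Ordinary method of slices: FS = Σ[c'·Δl_i + (W_i cosα_i − u_i·Δl_i)·tanφ'] / Σ W_i sinα_i, with Δl_i = b_i / cosα_i.
Slice 1: Δl = 2.2/cos(-3.4°) = 2.204 m; N'_1 = 40·cos(-3.4°) − 10·2.204 = 17.9; c'Δl = 32.84; W sinα = -2.4
Slice 2: Δl = 2.5/cos18.4° = 2.635 m; N'_2 = 110·cos18.4° − 19·2.635 = 54.3; c'Δl = 39.26; W sinα = 34.7
Slice 3: Δl = 2.6/cos46.1° = 3.750 m; N'_3 = 98·cos46.1° − 14·3.750 = 15.5; c'Δl = 55.87; W sinα = 70.6
Σc'Δl = 128.0 kN/m; ΣN' = 87.7 kN/m; ΣW sinα = 103.0 kN/m
Resisting = 128.0 + 87.7·tan35.1° = 128.0 + 61.6 = 189.6 kN/m
FS = 189.6 / 103.0 = 1.841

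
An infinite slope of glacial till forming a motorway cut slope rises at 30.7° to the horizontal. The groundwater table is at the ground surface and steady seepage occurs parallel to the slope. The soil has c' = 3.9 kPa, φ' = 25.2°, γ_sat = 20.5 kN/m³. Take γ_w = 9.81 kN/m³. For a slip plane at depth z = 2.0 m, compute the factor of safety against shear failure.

FS = 0.63

With seepage parallel to the slope and the water table at the surface, the effective normal stress on the slip plane uses the buoyant unit weight γ' = γ_sat − γ_w while the driving shear stress uses γ_sat:
FS = [c' + γ' z cos²β tanφ'] / [γ_sat z sinβ cosβ]
γ' = 20.5 − 9.81 = 10.69 kN/m³
Numerator = 3.9 + 10.69·2.0·cos²30.7°·tan25.2° = 3.9 + 10.69·2.0·0.7393·0.4706 = 11.338 kPa
Denominator = 20.5·2.0·sin30.7°·cos30.7° = 20.5·2.0·0.5105·0.8599 = 17.999 kPa
FS = 11.338 / 17.999 = 0.630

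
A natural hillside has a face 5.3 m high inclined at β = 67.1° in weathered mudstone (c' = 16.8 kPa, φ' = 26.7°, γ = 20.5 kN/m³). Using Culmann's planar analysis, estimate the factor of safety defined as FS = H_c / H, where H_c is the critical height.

FS = 2.13

H_c = (4c'/γ) · sinβ cosφ' / [1 − cos(β − φ')]
    = (4·16.8/20.5) · sin67.1°·cos26.7° / [1 − cos40.4°]
    = 3.278 · 0.8230 / 0.2385 = 11.31 m
FS = H_c / H = 11.31 / 5.3 = 2.135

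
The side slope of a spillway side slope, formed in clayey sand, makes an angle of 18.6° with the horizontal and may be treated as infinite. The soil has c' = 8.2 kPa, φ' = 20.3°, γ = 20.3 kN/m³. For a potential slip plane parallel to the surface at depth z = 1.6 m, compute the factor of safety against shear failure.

FS = 1.93

For an infinite slope with a slip plane parallel to the surface (no pore pressure): FS = [c' + γz cos²β tanφ'] / [γz sinβ cosβ].
γz = 20.3·1.6 = 32.48 kN/m²
Numerator = 8.2 + 32.48·cos²18.6°·tan20.3° = 8.2 + 32.48·0.8983·0.3699 = 18.992 kPa
Denominator = 32.48·sin18.6°·cos18.6° = 32.48·0.3190·0.9478 = 9.819 kPa
FS = 18.992 / 9.819 = 1.934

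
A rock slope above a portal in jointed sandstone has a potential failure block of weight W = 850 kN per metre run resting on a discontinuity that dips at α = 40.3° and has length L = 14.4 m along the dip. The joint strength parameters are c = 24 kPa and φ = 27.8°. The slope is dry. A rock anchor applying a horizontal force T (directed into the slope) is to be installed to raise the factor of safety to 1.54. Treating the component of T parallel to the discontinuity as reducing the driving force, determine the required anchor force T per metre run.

Resolving forces along and normal to the sliding plane, with the horizontal anchor force T adding T·sinα to the effective normal force and T·cosα acting up the plane against the driving force:
FS = [cL + (W cosα + T sinα) tanφ] / [W sinα − T cosα]
Without the anchor: N' = 648.3 kN/m, driving T_d = 549.8 kN/m, resisting R = 24·14.4 + 648.3·tan27.8° = 687.4 kN/m, FS = 1.25.
Setting FS = 1.54 and solving for T:
1.54·(549.8 − T cos40.3°) = 687.4 + T sin40.3°·tan27.8°
T·(sin40.3°·tan27.8° + 1.54·cos40.3°) = 1.54·549.8 − 687.4
T·(0.6468·0.5272 + 1.54·0.7627) = 846.6 − 687.4 = 159.3
T·1.5155 = 159.3
T = 105.1 kN/m

T = 105 kN/m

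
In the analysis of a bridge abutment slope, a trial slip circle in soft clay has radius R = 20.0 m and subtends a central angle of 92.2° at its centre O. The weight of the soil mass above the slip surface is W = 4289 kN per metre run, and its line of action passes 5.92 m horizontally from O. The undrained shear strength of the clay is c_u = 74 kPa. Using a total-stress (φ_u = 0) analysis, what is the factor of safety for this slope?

FS = 1.88

Taking moments about the centre O, the resisting moment is provided by the undrained shear strength acting along the arc:
Arc length L_a = R·θ = 20.0·(92.2°·π/180) = 20.0·1.6092 = 32.18 m
M_R = c_u·L_a·R = 74·32.18·20.0 = 47632.1 kN·m/m
M_D = W·d = 4289·5.92 = 25390.9 kN·m/m
FS = M_R / M_D = 47632.1 / 25390.9 = 1.876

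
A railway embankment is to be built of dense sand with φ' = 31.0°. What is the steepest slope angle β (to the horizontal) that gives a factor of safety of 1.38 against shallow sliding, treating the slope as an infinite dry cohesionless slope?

For an infinite dry cohesionless slope FS = tanφ'/tanβ, so tanβ = tanφ' / FS.
tanβ = tan31.0° / 1.38 = 0.6009 / 1.38 = 0.4354
β = arctan(0.4354) = 23.53°

β = 23.5°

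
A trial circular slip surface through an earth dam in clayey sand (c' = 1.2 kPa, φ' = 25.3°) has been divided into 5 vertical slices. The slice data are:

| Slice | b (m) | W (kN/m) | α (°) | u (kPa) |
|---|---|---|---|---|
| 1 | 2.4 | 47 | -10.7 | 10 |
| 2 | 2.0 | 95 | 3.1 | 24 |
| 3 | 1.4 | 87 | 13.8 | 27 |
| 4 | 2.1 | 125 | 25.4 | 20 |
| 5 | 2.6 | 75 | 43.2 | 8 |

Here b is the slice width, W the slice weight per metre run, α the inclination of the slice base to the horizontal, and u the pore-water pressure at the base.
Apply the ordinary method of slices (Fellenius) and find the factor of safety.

FS = 0.92

Ordinary method of slices: FS = Σ[c'·Δl_i + (W_i cosα_i − u_i·Δl_i)·tanφ'] / Σ W_i sinα_i, with Δl_i = b_i / cosα_i.
Slice 1: Δl = 2.4/cos(-10.7°) = 2.442 m; N'_1 = 47·cos(-10.7°) − 10·2.442 = 21.8; c'Δl = 2.93; W sinα = -8.7
Slice 2: Δl = 2.0/cos3.1° = 2.003 m; N'_2 = 95·cos3.1° − 24·2.003 = 46.8; c'Δl = 2.40; W sinα = 5.1
Slice 3: Δl = 1.4/cos13.8° = 1.442 m; N'_3 = 87·cos13.8° − 27·1.442 = 45.6; c'Δl = 1.73; W sinα = 20.8
Slice 4: Δl = 2.1/cos25.4° = 2.325 m; N'_4 = 125·cos25.4° − 20·2.325 = 66.4; c'Δl = 2.79; W sinα = 53.6
Slice 5: Δl = 2.6/cos43.2° = 3.567 m; N'_5 = 75·cos43.2° − 8·3.567 = 26.1; c'Δl = 4.28; W sinα = 51.3
Σc'Δl = 14.1 kN/m; ΣN' = 206.7 kN/m; ΣW sinα = 122.1 kN/m
Resisting = 14.1 + 206.7·tan25.3° = 14.1 + 97.7 = 111.8 kN/m
FS = 111.8 / 122.1 = 0.916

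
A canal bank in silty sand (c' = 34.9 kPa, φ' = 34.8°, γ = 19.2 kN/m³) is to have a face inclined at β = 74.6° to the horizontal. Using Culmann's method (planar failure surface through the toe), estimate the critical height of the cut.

H_c = 24.84 m

Culmann's analysis gives the critical failure plane at α_cr = (β + φ')/2 = (74.6 + 34.8)/2 = 54.7°, and the critical height
H_c = (4c'/γ) · sinβ cosφ' / [1 − cos(β − φ')]
    = (4·34.9/19.2) · sin74.6°·cos34.8° / [1 − cos(39.8°)]
    = 7.271 · 0.9641·0.8211 / [1 − 0.7683]
    = 7.271 · 0.7917 / 0.2317
    = 24.84 m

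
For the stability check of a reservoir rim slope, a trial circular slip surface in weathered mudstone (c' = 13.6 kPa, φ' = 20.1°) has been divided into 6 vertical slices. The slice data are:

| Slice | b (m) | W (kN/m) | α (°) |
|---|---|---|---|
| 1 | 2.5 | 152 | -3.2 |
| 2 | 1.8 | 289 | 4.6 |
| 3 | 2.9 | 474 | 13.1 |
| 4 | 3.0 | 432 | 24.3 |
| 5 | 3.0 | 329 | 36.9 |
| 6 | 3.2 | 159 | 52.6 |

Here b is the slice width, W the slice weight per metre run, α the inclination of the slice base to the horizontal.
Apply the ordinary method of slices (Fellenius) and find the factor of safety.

Ordinary method of slices: FS = Σ[c'·Δl_i + (W_i cosα_i)·tanφ'] / Σ W_i sinα_i, with Δl_i = b_i / cosα_i.
Slice 1: Δl = 2.5/cos(-3.2°) = 2.504 m; N'_1 = 152·cos(-3.2°) = 151.8; c'Δl = 34.05; W sinα = -8.5
Slice 2: Δl = 1.8/cos4.6° = 1.806 m; N'_2 = 289·cos4.6° = 288.1; c'Δl = 24.56; W sinα = 23.2
Slice 3: Δl = 2.9/cos13.1° = 2.977 m; N'_3 = 474·cos13.1° = 461.7; c'Δl = 40.49; W sinα = 107.4
Slice 4: Δl = 3.0/cos24.3° = 3.292 m; N'_4 = 432·cos24.3° = 393.7; c'Δl = 44.77; W sinα = 177.8
Slice 5: Δl = 3.0/cos36.9° = 3.751 m; N'_5 = 329·cos36.9° = 263.1; c'Δl = 51.02; W sinα = 197.5
Slice 6: Δl = 3.2/cos52.6° = 5.269 m; N'_6 = 159·cos52.6° = 96.6; c'Δl = 71.65; W sinα = 126.3
Σc'Δl = 266.5 kN/m; ΣN' = 1654.9 kN/m; ΣW sinα = 623.7 kN/m
Resisting = 266.5 + 1654.9·tan20.1° = 266.5 + 605.6 = 872.1 kN/m
FS = 872.1 / 623.7 = 1.398

FS = 1.40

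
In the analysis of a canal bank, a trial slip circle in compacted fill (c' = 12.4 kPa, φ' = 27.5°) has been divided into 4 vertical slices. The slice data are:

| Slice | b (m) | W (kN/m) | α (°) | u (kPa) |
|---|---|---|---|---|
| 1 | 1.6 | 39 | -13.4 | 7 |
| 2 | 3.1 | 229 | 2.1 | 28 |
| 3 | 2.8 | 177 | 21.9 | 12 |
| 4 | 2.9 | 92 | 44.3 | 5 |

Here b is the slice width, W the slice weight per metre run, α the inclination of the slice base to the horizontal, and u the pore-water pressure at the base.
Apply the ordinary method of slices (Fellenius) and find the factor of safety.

FS = 2.50

Ordinary method of slices: FS = Σ[c'·Δl_i + (W_i cosα_i − u_i·Δl_i)·tanφ'] / Σ W_i sinα_i, with Δl_i = b_i / cosα_i.
Slice 1: Δl = 1.6/cos(-13.4°) = 1.645 m; N'_1 = 39·cos(-13.4°) − 7·1.645 = 26.4; c'Δl = 20.40; W sinα = -9.0
Slice 2: Δl = 3.1/cos2.1° = 3.102 m; N'_2 = 229·cos2.1° − 28·3.102 = 142.0; c'Δl = 38.47; W sinα = 8.4
Slice 3: Δl = 2.8/cos21.9° = 3.018 m; N'_3 = 177·cos21.9° − 12·3.018 = 128.0; c'Δl = 37.42; W sinα = 66.0
Slice 4: Δl = 2.9/cos44.3° = 4.052 m; N'_4 = 92·cos44.3° − 5·4.052 = 45.6; c'Δl = 50.25; W sinα = 64.3
Σc'Δl = 146.5 kN/m; ΣN' = 342.0 kN/m; ΣW sinα = 129.6 kN/m
Resisting = 146.5 + 342.0·tan27.5° = 146.5 + 178.0 = 324.6 kN/m
FS = 324.6 / 129.6 = 2.504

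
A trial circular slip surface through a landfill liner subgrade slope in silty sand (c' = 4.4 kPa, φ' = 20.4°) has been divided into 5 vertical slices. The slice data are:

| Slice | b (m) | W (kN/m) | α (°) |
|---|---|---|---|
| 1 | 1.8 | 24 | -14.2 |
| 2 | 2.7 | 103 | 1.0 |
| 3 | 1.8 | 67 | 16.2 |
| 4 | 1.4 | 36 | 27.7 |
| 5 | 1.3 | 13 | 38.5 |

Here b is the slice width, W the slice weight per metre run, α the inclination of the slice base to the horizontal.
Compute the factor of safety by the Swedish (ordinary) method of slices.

Ordinary method of slices: FS = Σ[c'·Δl_i + (W_i cosα_i)·tanφ'] / Σ W_i sinα_i, with Δl_i = b_i / cosα_i.
Slice 1: Δl = 1.8/cos(-14.2°) = 1.857 m; N'_1 = 24·cos(-14.2°) = 23.3; c'Δl = 8.17; W sinα = -5.9
Slice 2: Δl = 2.7/cos1.0° = 2.700 m; N'_2 = 103·cos1.0° = 103.0; c'Δl = 11.88; W sinα = 1.8
Slice 3: Δl = 1.8/cos16.2° = 1.874 m; N'_3 = 67·cos16.2° = 64.3; c'Δl = 8.25; W sinα = 18.7
Slice 4: Δl = 1.4/cos27.7° = 1.581 m; N'_4 = 36·cos27.7° = 31.9; c'Δl = 6.96; W sinα = 16.7
Slice 5: Δl = 1.3/cos38.5° = 1.661 m; N'_5 = 13·cos38.5° = 10.2; c'Δl = 7.31; W sinα = 8.1
Σc'Δl = 42.6 kN/m; ΣN' = 232.6 kN/m; ΣW sinα = 39.4 kN/m
Resisting = 42.6 + 232.6·tan20.4° = 42.6 + 86.5 = 129.1 kN/m
FS = 129.1 / 39.4 = 3.274

FS = 3.27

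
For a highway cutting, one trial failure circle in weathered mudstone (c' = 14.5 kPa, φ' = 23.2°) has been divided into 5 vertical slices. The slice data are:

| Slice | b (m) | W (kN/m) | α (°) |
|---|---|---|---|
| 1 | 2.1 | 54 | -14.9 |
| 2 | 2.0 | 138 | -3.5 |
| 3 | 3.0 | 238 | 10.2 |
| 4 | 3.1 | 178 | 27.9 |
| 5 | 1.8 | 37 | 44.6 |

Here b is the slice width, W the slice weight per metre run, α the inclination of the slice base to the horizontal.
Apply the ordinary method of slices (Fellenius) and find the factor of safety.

Ordinary method of slices: FS = Σ[c'·Δl_i + (W_i cosα_i)·tanφ'] / Σ W_i sinα_i, with Δl_i = b_i / cosα_i.
Slice 1: Δl = 2.1/cos(-14.9°) = 2.173 m; N'_1 = 54·cos(-14.9°) = 52.2; c'Δl = 31.51; W sinα = -13.9
Slice 2: Δl = 2.0/cos(-3.5°) = 2.004 m; N'_2 = 138·cos(-3.5°) = 137.7; c'Δl = 29.05; W sinα = -8.4
Slice 3: Δl = 3.0/cos10.2° = 3.048 m; N'_3 = 238·cos10.2° = 234.2; c'Δl = 44.20; W sinα = 42.1
Slice 4: Δl = 3.1/cos27.9° = 3.508 m; N'_4 = 178·cos27.9° = 157.3; c'Δl = 50.86; W sinα = 83.3
Slice 5: Δl = 1.8/cos44.6° = 2.528 m; N'_5 = 37·cos44.6° = 26.3; c'Δl = 36.66; W sinα = 26.0
Σc'Δl = 192.3 kN/m; ΣN' = 607.8 kN/m; ΣW sinα = 129.1 kN/m
Resisting = 192.3 + 607.8·tan23.2° = 192.3 + 260.5 = 452.8 kN/m
FS = 452.8 / 129.1 = 3.507

FS = 3.51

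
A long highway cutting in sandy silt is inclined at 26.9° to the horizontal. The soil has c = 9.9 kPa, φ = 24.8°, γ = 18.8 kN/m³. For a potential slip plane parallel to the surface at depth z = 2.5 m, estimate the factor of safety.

FS = 1.43

For an infinite slope with a slip plane parallel to the surface (no pore pressure): FS = [c + γz cos²β tanφ] / [γz sinβ cosβ].
γz = 18.8·2.5 = 47.00 kN/m²
Numerator = 9.9 + 47.00·cos²26.9°·tan24.8° = 9.9 + 47.00·0.7953·0.4621 = 27.172 kPa
Denominator = 47.00·sin26.9°·cos26.9° = 47.00·0.4524·0.8918 = 18.964 kPa
FS = 27.172 / 18.964 = 1.433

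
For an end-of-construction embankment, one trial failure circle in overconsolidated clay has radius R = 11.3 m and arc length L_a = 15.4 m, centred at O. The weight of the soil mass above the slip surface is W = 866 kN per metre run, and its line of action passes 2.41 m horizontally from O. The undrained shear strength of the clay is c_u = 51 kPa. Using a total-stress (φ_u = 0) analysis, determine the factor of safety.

FS = 4.25

Taking moments about the centre O, the resisting moment is provided by the undrained shear strength acting along the arc:
M_R = c_u·L_a·R = 51·15.40·11.3 = 8875.0 kN·m/m
M_D = W·d = 866·2.41 = 2087.1 kN·m/m
FS = M_R / M_D = 8875.0 / 2087.1 = 4.252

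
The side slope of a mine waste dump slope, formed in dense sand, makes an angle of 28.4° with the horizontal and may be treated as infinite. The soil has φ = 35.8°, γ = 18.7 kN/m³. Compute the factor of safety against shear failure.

For a dry cohesionless infinite slope the factor of safety is FS = tanφ / tanβ.
FS = tan35.8° / tan28.4° = 0.7212 / 0.5407 = 1.334

FS = 1.33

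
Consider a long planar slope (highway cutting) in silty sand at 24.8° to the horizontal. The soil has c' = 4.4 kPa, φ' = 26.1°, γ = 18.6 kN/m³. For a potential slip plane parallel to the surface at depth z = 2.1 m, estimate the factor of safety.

For an infinite slope with a slip plane parallel to the surface (no pore pressure): FS = [c' + γz cos²β tanφ'] / [γz sinβ cosβ].
γz = 18.6·2.1 = 39.06 kN/m²
Numerator = 4.4 + 39.06·cos²24.8°·tan26.1° = 4.4 + 39.06·0.8241·0.4899 = 20.169 kPa
Denominator = 39.06·sin24.8°·cos24.8° = 39.06·0.4195·0.9078 = 14.873 kPa
FS = 20.169 / 14.873 = 1.356

FS = 1.36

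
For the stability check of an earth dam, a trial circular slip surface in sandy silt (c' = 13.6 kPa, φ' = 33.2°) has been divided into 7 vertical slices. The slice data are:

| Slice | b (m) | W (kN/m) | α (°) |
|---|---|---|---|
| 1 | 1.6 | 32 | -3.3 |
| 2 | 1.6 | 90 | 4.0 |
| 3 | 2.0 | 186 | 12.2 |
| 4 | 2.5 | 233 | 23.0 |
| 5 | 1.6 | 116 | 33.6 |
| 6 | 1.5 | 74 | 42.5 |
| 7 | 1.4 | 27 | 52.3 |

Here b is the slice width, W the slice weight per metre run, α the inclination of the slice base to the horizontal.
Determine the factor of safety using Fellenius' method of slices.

FS = 2.37

Ordinary method of slices: FS = Σ[c'·Δl_i + (W_i cosα_i)·tanφ'] / Σ W_i sinα_i, with Δl_i = b_i / cosα_i.
Slice 1: Δl = 1.6/cos(-3.3°) = 1.603 m; N'_1 = 32·cos(-3.3°) = 31.9; c'Δl = 21.80; W sinα = -1.8
Slice 2: Δl = 1.6/cos4.0° = 1.604 m; N'_2 = 90·cos4.0° = 89.8; c'Δl = 21.81; W sinα = 6.3
Slice 3: Δl = 2.0/cos12.2° = 2.046 m; N'_3 = 186·cos12.2° = 181.8; c'Δl = 27.83; W sinα = 39.3
Slice 4: Δl = 2.5/cos23.0° = 2.716 m; N'_4 = 233·cos23.0° = 214.5; c'Δl = 36.94; W sinα = 91.0
Slice 5: Δl = 1.6/cos33.6° = 1.921 m; N'_5 = 116·cos33.6° = 96.6; c'Δl = 26.12; W sinα = 64.2
Slice 6: Δl = 1.5/cos42.5° = 2.035 m; N'_6 = 74·cos42.5° = 54.6; c'Δl = 27.67; W sinα = 50.0
Slice 7: Δl = 1.4/cos52.3° = 2.289 m; N'_7 = 27·cos52.3° = 16.5; c'Δl = 31.14; W sinα = 21.4
Σc'Δl = 193.3 kN/m; ΣN' = 685.7 kN/m; ΣW sinα = 270.3 kN/m
Resisting = 193.3 + 685.7·tan33.2° = 193.3 + 448.7 = 642.0 kN/m
FS = 642.0 / 270.3 = 2.375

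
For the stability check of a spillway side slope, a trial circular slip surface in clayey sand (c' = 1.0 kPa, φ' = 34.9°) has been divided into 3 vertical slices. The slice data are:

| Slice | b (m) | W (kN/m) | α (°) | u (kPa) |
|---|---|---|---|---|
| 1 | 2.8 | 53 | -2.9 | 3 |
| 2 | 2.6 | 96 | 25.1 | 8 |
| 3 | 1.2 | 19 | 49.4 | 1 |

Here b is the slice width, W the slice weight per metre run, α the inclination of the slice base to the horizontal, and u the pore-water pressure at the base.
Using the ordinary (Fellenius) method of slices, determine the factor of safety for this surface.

FS = 1.73

Ordinary method of slices: FS = Σ[c'·Δl_i + (W_i cosα_i − u_i·Δl_i)·tanφ'] / Σ W_i sinα_i, with Δl_i = b_i / cosα_i.
Slice 1: Δl = 2.8/cos(-2.9°) = 2.804 m; N'_1 = 53·cos(-2.9°) − 3·2.804 = 44.5; c'Δl = 2.80; W sinα = -2.7
Slice 2: Δl = 2.6/cos25.1° = 2.871 m; N'_2 = 96·cos25.1° − 8·2.871 = 64.0; c'Δl = 2.87; W sinα = 40.7
Slice 3: Δl = 1.2/cos49.4° = 1.844 m; N'_3 = 19·cos49.4° − 1·1.844 = 10.5; c'Δl = 1.84; W sinα = 14.4
Σc'Δl = 7.5 kN/m; ΣN' = 119.0 kN/m; ΣW sinα = 52.5 kN/m
Resisting = 7.5 + 119.0·tan34.9° = 7.5 + 83.0 = 90.5 kN/m
FS = 90.5 / 52.5 = 1.726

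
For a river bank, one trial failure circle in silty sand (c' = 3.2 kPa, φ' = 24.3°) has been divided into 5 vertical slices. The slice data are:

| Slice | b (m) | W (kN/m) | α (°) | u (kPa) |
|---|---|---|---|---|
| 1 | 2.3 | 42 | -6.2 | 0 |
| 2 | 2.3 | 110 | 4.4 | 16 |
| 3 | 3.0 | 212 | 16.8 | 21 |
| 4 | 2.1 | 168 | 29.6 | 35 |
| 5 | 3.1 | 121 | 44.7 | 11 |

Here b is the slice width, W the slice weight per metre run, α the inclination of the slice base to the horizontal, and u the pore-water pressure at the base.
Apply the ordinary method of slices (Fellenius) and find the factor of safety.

FS = 0.88

Ordinary method of slices: FS = Σ[c'·Δl_i + (W_i cosα_i − u_i·Δl_i)·tanφ'] / Σ W_i sinα_i, with Δl_i = b_i / cosα_i.
Slice 1: Δl = 2.3/cos(-6.2°) = 2.314 m; N'_1 = 42·cos(-6.2°) − 0·2.314 = 41.8; c'Δl = 7.40; W sinα = -4.5
Slice 2: Δl = 2.3/cos4.4° = 2.307 m; N'_2 = 110·cos4.4° − 16·2.307 = 72.8; c'Δl = 7.38; W sinα = 8.4
Slice 3: Δl = 3.0/cos16.8° = 3.134 m; N'_3 = 212·cos16.8° − 21·3.134 = 137.1; c'Δl = 10.03; W sinα = 61.3
Slice 4: Δl = 2.1/cos29.6° = 2.415 m; N'_4 = 168·cos29.6° − 35·2.415 = 61.5; c'Δl = 7.73; W sinα = 83.0
Slice 5: Δl = 3.1/cos44.7° = 4.361 m; N'_5 = 121·cos44.7° − 11·4.361 = 38.0; c'Δl = 13.96; W sinα = 85.1
Σc'Δl = 46.5 kN/m; ΣN' = 351.2 kN/m; ΣW sinα = 233.3 kN/m
Resisting = 46.5 + 351.2·tan24.3° = 46.5 + 158.6 = 205.1 kN/m
FS = 205.1 / 233.3 = 0.879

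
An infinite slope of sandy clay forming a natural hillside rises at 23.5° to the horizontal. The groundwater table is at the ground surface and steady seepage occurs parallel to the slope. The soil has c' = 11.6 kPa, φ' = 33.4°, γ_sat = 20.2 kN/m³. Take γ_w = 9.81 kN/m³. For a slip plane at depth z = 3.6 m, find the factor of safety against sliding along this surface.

FS = 1.22

With seepage parallel to the slope and the water table at the surface, the effective normal stress on the slip plane uses the buoyant unit weight γ' = γ_sat − γ_w while the driving shear stress uses γ_sat:
FS = [c' + γ' z cos²β tanφ'] / [γ_sat z sinβ cosβ]
γ' = 20.2 − 9.81 = 10.39 kN/m³
Numerator = 11.6 + 10.39·3.6·cos²23.5°·tan33.4° = 11.6 + 10.39·3.6·0.8410·0.6594 = 32.342 kPa
Denominator = 20.2·3.6·sin23.5°·cos23.5° = 20.2·3.6·0.3987·0.9171 = 26.592 kPa
FS = 32.342 / 26.592 = 1.216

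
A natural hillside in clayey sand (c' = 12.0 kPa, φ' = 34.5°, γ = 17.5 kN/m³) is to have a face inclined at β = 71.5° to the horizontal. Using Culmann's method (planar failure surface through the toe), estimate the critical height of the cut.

Culmann's analysis gives the critical failure plane at α_cr = (β + φ')/2 = (71.5 + 34.5)/2 = 53.0°, and the critical height
H_c = (4c'/γ) · sinβ cosφ' / [1 − cos(β − φ')]
    = (4·12.0/17.5) · sin71.5°·cos34.5° / [1 − cos(37.0°)]
    = 2.743 · 0.9483·0.8241 / [1 − 0.7986]
    = 2.743 · 0.7815 / 0.2014
    = 10.65 m

H_c = 10.65 m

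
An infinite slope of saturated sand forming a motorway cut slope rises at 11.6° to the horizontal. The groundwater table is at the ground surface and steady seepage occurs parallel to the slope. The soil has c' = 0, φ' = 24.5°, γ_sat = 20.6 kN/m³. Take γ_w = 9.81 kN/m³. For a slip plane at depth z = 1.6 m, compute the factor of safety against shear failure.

FS = 1.16

With seepage parallel to the slope and the water table at the surface, the effective normal stress on the slip plane uses the buoyant unit weight γ' = γ_sat − γ_w while the driving shear stress uses γ_sat:
FS = [c' + γ' z cos²β tanφ'] / [γ_sat z sinβ cosβ]
(For c' = 0 this reduces to FS = (γ'/γ_sat)·tanφ'/tanβ.)
γ' = 20.6 − 9.81 = 10.79 kN/m³
Numerator = 0.0 + 10.79·1.6·cos²11.6°·tan24.5° = 0.0 + 10.79·1.6·0.9596·0.4557 = 7.550 kPa
Denominator = 20.6·1.6·sin11.6°·cos11.6° = 20.6·1.6·0.2011·0.9796 = 6.492 kPa
FS = 7.550 / 6.492 = 1.163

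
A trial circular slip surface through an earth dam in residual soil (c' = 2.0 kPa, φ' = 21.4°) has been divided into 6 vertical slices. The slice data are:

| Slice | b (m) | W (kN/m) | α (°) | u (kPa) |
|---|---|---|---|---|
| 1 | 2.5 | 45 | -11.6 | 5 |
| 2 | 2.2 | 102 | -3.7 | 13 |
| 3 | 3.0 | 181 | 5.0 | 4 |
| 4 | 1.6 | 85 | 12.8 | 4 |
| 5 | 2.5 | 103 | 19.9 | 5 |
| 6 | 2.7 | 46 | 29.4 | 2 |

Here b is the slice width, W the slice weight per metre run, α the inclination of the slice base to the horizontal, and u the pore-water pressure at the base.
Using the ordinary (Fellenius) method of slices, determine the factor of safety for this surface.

Ordinary method of slices: FS = Σ[c'·Δl_i + (W_i cosα_i − u_i·Δl_i)·tanφ'] / Σ W_i sinα_i, with Δl_i = b_i / cosα_i.
Slice 1: Δl = 2.5/cos(-11.6°) = 2.552 m; N'_1 = 45·cos(-11.6°) − 5·2.552 = 31.3; c'Δl = 5.10; W sinα = -9.0
Slice 2: Δl = 2.2/cos(-3.7°) = 2.205 m; N'_2 = 102·cos(-3.7°) − 13·2.205 = 73.1; c'Δl = 4.41; W sinα = -6.6
Slice 3: Δl = 3.0/cos5.0° = 3.011 m; N'_3 = 181·cos5.0° − 4·3.011 = 168.3; c'Δl = 6.02; W sinα = 15.8
Slice 4: Δl = 1.6/cos12.8° = 1.641 m; N'_4 = 85·cos12.8° − 4·1.641 = 76.3; c'Δl = 3.28; W sinα = 18.8
Slice 5: Δl = 2.5/cos19.9° = 2.659 m; N'_5 = 103·cos19.9° − 5·2.659 = 83.6; c'Δl = 5.32; W sinα = 35.1
Slice 6: Δl = 2.7/cos29.4° = 3.099 m; N'_6 = 46·cos29.4° − 2·3.099 = 33.9; c'Δl = 6.20; W sinα = 22.6
Σc'Δl = 30.3 kN/m; ΣN' = 466.5 kN/m; ΣW sinα = 76.6 kN/m
Resisting = 30.3 + 466.5·tan21.4° = 30.3 + 182.8 = 213.1 kN/m
FS = 213.1 / 76.6 = 2.782

FS = 2.78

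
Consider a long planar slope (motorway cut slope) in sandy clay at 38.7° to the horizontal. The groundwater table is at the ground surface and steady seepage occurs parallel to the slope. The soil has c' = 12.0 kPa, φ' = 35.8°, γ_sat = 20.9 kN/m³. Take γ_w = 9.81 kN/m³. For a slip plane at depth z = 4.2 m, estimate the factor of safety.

With seepage parallel to the slope and the water table at the surface, the effective normal stress on the slip plane uses the buoyant unit weight γ' = γ_sat − γ_w while the driving shear stress uses γ_sat:
FS = [c' + γ' z cos²β tanφ'] / [γ_sat z sinβ cosβ]
γ' = 20.9 − 9.81 = 11.09 kN/m³
Numerator = 12.0 + 11.09·4.2·cos²38.7°·tan35.8° = 12.0 + 11.09·4.2·0.6091·0.7212 = 32.461 kPa
Denominator = 20.9·4.2·sin38.7°·cos38.7° = 20.9·4.2·0.6252·0.7804 = 42.833 kPa
FS = 32.461 / 42.833 = 0.758

FS = 0.76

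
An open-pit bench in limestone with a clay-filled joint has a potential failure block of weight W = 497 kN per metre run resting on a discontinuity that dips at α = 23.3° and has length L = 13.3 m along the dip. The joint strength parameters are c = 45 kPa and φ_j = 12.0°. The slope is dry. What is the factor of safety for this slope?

FS = 3.54

Resolving the block weight along and normal to the plane and applying the Mohr–Coulomb strength on the joint:
N' = W cosα = 497·cos23.3° = 456.5 kN/m
Driving force T = W sinα = 497·sin23.3° = 196.6 kN/m
Resisting force R = c·L + N'·tanφ_j = 45·13.3 + 456.5·tan12.0° = 598.5 + 97.0 = 695.5 kN/m
FS = R / T = 695.5 / 196.6 = 3.538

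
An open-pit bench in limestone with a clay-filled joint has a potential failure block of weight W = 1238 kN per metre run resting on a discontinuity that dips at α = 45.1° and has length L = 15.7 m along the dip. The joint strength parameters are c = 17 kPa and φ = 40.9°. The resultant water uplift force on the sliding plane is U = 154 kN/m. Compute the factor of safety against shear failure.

Resolving the block weight along and normal to the plane and applying the Mohr–Coulomb strength on the joint:
N' = W cosα − U = 1238·cos45.1° − 154 = 719.9 kN/m
Driving force T = W sinα = 1238·sin45.1° = 876.9 kN/m
Resisting force R = c·L + N'·tanφ = 17·15.7 + 719.9·tan40.9° = 266.9 + 623.6 = 890.5 kN/m
FS = R / T = 890.5 / 876.9 = 1.015

FS = 1.02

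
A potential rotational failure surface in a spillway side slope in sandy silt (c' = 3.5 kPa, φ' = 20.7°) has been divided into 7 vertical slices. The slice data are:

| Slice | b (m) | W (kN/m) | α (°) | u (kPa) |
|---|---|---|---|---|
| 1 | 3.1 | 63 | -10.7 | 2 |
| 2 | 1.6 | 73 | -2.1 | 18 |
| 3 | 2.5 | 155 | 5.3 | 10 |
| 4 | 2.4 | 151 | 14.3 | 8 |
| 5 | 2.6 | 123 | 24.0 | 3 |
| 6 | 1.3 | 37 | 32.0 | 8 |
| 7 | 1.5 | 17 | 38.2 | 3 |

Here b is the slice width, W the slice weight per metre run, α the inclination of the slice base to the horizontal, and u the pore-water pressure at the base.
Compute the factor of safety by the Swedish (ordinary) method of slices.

Ordinary method of slices: FS = Σ[c'·Δl_i + (W_i cosα_i − u_i·Δl_i)·tanφ'] / Σ W_i sinα_i, with Δl_i = b_i / cosα_i.
Slice 1: Δl = 3.1/cos(-10.7°) = 3.155 m; N'_1 = 63·cos(-10.7°) − 2·3.155 = 55.6; c'Δl = 11.04; W sinα = -11.7
Slice 2: Δl = 1.6/cos(-2.1°) = 1.601 m; N'_2 = 73·cos(-2.1°) − 18·1.601 = 44.1; c'Δl = 5.60; W sinα = -2.7
Slice 3: Δl = 2.5/cos5.3° = 2.511 m; N'_3 = 155·cos5.3° − 10·2.511 = 129.2; c'Δl = 8.79; W sinα = 14.3
Slice 4: Δl = 2.4/cos14.3° = 2.477 m; N'_4 = 151·cos14.3° − 8·2.477 = 126.5; c'Δl = 8.67; W sinα = 37.3
Slice 5: Δl = 2.6/cos24.0° = 2.846 m; N'_5 = 123·cos24.0° − 3·2.846 = 103.8; c'Δl = 9.96; W sinα = 50.0
Slice 6: Δl = 1.3/cos32.0° = 1.533 m; N'_6 = 37·cos32.0° − 8·1.533 = 19.1; c'Δl = 5.37; W sinα = 19.6
Slice 7: Δl = 1.5/cos38.2° = 1.909 m; N'_7 = 17·cos38.2° − 3·1.909 = 7.6; c'Δl = 6.68; W sinα = 10.5
Σc'Δl = 56.1 kN/m; ΣN' = 486.0 kN/m; ΣW sinα = 117.4 kN/m
Resisting = 56.1 + 486.0·tan20.7° = 56.1 + 183.7 = 239.8 kN/m
FS = 239.8 / 117.4 = 2.042

FS = 2.04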